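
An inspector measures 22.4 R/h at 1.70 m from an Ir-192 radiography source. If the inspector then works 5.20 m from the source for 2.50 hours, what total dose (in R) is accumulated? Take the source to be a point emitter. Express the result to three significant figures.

Intensity scales as (d₁/d₂)², so rate at 5.20 m:
(1.70/5.20)² = 0.1069, so 22.4 × 0.1069 = 2.395 R/h.
Dose = rate × time = 2.395 R/h × 2.500 h = 5.987 R.

5.99 R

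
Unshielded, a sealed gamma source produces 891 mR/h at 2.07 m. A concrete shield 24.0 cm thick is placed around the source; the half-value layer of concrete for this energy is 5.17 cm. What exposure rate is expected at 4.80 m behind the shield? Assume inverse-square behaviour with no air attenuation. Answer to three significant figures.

6.64 mR/h

Distance alone: 891 × (2.07/4.80)² = 891 × 0.1860 = 165.7 mR/h.
Shield: 24.0/5.17 = 4.642 half-value layers → attenuation 2^(−4.642) = 0.04005.
Combined: 165.7 × 0.04005 = 6.636 mR/h.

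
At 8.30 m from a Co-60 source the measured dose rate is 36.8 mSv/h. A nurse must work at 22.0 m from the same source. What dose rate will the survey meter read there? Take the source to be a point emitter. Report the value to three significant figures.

5.24 mSv/h

Intensity scales as (d₁/d₂)², so scaling from 8.30 m to 22.0 m:
(8.30/22.0)² = 0.1423, so 36.8 × 0.1423 = 5.237 mSv/h.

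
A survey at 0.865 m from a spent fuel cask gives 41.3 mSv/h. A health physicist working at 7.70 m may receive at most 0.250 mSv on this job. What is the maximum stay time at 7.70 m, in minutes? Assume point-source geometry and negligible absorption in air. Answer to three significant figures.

28.8 min

Intensity scales as (d₁/d₂)², so rate at 7.70 m:
41.3 × (0.865/7.70)² = 41.3 × 0.01262 = 0.5212 mSv/h.
Stay time = 0.250 mSv ÷ 0.5212 mSv/h = 0.4797 h = 28.78 min.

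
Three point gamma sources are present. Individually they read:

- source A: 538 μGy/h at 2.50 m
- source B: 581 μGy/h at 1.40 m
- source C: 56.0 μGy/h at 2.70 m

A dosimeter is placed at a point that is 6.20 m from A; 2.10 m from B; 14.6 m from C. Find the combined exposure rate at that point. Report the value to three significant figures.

Each source contributes Iᵢ·(dᵢ/rᵢ)²; contributions add.
A: 538 × (2.50/6.20)² = 87.47 μGy/h
B: 581 × (1.40/2.10)² = 258.2 μGy/h
C: 56.0 × (2.70/14.6)² = 1.915 μGy/h
Total = 87.47 + 258.2 + 1.915 = 347.6 μGy/h.

348 μGy/h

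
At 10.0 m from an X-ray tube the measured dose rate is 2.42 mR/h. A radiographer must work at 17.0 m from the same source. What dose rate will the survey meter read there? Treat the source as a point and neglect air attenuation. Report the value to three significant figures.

0.837 mR/h

Intensity scales as (d₁/d₂)², so scaling from 10.0 m to 17.0 m:
2.42 × (10.0/17.0)² = 2.42 × 0.3460 = 0.8373 mR/h.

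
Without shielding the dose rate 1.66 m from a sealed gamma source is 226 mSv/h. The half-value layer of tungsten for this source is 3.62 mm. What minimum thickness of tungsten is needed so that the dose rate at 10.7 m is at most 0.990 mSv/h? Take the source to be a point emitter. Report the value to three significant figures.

At 10.7 m, distance alone gives (1.66/10.7)² = 0.02407, so 226 × 0.02407 = 5.440 mSv/h.
Further attenuation needed: 5.440/0.990 = 5.495.
n = log₂(5.495) = 2.458 half-value layers.
Thickness = 2.458 × 3.62 mm = 8.898 mm.

8.90 mm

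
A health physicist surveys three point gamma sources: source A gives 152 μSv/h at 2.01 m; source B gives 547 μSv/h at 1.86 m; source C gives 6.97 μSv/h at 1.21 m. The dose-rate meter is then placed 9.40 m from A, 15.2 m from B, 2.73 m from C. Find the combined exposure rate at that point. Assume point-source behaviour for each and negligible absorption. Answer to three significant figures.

16.5 μSv/h

Each source contributes Iᵢ·(dᵢ/rᵢ)²; contributions add.
A: 152 × (2.01/9.40)² = 6.950 μSv/h
B: 547 × (1.86/15.2)² = 8.191 μSv/h
C: 6.97 × (1.21/2.73)² = 1.369 μSv/h
Total = 6.950 + 8.191 + 1.369 = 16.51 μSv/h.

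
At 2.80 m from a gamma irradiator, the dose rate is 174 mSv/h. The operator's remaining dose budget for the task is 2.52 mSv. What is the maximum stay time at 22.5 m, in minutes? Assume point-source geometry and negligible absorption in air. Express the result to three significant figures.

Since intensity falls as 1/r², rate at 22.5 m:
(2.80/22.5)² = 0.01549, so 174 × 0.01549 = 2.695 mSv/h.
Stay time = 2.52 mSv ÷ 2.695 mSv/h = 0.9351 h = 56.11 min.

56.1 min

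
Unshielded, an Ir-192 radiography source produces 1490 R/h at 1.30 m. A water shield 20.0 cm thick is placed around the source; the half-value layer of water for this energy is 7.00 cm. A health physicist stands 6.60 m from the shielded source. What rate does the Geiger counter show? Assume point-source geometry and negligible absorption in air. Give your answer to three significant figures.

Distance alone: (1.30/6.60)² = 0.03880, so 1490 × 0.03880 = 57.81 R/h.
Shield: 20.0/7.00 = 2.857 half-value layers → attenuation 2^(−2.857) = 0.1380.
Combined: 57.81 × 0.1380 = 7.978 R/h.

7.98 R/h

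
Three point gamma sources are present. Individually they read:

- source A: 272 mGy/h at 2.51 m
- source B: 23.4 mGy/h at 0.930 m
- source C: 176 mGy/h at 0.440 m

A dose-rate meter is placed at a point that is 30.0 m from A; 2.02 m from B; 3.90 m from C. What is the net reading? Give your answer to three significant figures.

9.10 mGy/h

By superposition, sum each source's inverse-square contribution:
A: 272 × (2.51/30.0)² = 1.904 mGy/h
B: 23.4 × (0.930/2.02)² = 4.960 mGy/h
C: 176 × (0.440/3.90)² = 2.240 mGy/h
Total = 1.904 + 4.960 + 2.240 = 9.104 mGy/h.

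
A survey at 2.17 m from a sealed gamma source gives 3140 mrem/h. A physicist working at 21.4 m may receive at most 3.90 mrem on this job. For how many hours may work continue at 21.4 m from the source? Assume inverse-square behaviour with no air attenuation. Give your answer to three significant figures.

0.121 h

Since intensity falls as 1/r², rate at 21.4 m:
3140 × (2.17/21.4)² = 3140 × 0.01028 = 32.28 mrem/h.
Stay time = 3.90 mrem ÷ 32.28 mrem/h = 0.1208 h.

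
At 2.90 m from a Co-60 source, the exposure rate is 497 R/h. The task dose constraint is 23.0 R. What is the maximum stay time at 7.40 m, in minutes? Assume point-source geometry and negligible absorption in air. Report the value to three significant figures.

18.1 min

Since intensity falls as 1/r², rate at 7.40 m:
497 × (2.90/7.40)² = 497 × 0.1536 = 76.34 R/h.
Stay time = 23.0 R ÷ 76.34 R/h = 0.3013 h = 18.08 min.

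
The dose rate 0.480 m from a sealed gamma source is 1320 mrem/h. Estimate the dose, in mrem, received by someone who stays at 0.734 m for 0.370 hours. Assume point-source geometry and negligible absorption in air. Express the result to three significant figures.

209 mrem

By the inverse-square law, rate at 0.734 m:
1320 × (0.480/0.734)² = 1320 × 0.4277 = 564.6 mrem/h.
Dose = rate × time = 564.6 mrem/h × 0.3700 h = 208.9 mrem.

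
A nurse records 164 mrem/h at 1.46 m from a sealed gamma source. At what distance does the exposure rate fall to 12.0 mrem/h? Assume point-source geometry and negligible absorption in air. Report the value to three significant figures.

5.40 m

Since intensity falls as 1/r², d₂ = d₁·√(I₁/I₂).
I₁/I₂ = 164/12.0 = 13.67, so d₂ = 1.46 × √13.67 = 5.398 m.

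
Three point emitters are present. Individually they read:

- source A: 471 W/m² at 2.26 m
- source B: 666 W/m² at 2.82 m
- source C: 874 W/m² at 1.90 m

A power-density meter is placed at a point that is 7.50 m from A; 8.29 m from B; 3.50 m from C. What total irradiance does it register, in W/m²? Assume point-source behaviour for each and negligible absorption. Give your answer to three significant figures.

By superposition, sum each source's inverse-square contribution:
A: 471 × (2.26/7.50)² = 42.77 W/m²
B: 666 × (2.82/8.29)² = 77.07 W/m²
C: 874 × (1.90/3.50)² = 257.6 W/m²
Total = 42.77 + 77.07 + 257.6 = 377.4 W/m².

377 W/m²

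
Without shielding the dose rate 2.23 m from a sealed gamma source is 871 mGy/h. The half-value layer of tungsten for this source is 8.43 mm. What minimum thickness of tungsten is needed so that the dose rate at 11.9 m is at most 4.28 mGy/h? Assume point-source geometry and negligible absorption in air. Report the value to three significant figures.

At 11.9 m, distance alone gives 871 × (2.23/11.9)² = 871 × 0.03512 = 30.59 mGy/h.
Further attenuation needed: 30.59/4.28 = 7.147.
n = log₂(7.147) = 2.837 half-value layers.
Thickness = 2.837 × 8.43 mm = 23.92 mm.

23.9 mm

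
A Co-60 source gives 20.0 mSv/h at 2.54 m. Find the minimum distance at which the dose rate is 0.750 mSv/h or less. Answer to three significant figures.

Since intensity falls as 1/r², d₂ = d₁·√(I₁/I₂).
I₁/I₂ = 20.0/0.750 = 26.67, so d₂ = 2.54 × √26.67 = 13.12 m.

13.1 m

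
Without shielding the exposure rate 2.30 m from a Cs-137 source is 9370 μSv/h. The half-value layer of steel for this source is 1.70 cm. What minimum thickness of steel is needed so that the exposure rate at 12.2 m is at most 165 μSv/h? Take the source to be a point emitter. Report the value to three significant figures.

1.72 cm

At 12.2 m, distance alone gives 9370 × (2.30/12.2)² = 9370 × 0.03554 = 333.0 μSv/h.
Further attenuation needed: 333.0/165 = 2.018.
n = log₂(2.018) = 1.013 half-value layers.
Thickness = 1.013 × 1.70 cm = 1.722 cm.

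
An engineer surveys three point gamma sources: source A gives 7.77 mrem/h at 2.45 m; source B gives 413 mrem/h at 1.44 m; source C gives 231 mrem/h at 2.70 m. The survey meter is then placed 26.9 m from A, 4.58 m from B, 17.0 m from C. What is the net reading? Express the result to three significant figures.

46.7 mrem/h

Each source contributes Iᵢ·(dᵢ/rᵢ)²; contributions add.
A: 7.77 × (2.45/26.9)² = 0.06445 mrem/h
B: 413 × (1.44/4.58)² = 40.83 mrem/h
C: 231 × (2.70/17.0)² = 5.827 mrem/h
Total = 0.06445 + 40.83 + 5.827 = 46.72 mrem/h.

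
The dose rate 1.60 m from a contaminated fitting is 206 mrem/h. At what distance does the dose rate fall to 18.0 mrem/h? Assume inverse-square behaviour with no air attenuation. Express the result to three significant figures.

5.41 m

Intensity scales as (d₁/d₂)², so d₂ = d₁·√(I₁/I₂).
I₁/I₂ = 206/18.0 = 11.44, so d₂ = 1.60 × √11.44 = 5.412 m.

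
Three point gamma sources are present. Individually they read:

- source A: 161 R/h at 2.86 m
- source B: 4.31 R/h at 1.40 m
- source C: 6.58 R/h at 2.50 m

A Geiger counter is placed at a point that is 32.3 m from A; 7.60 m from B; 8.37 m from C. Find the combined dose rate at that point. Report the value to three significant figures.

Each source contributes Iᵢ·(dᵢ/rᵢ)²; contributions add.
A: 161 × (2.86/32.3)² = 1.262 R/h
B: 4.31 × (1.40/7.60)² = 0.1463 R/h
C: 6.58 × (2.50/8.37)² = 0.5870 R/h
Total = 1.262 + 0.1463 + 0.5870 = 1.995 R/h.

2.00 R/h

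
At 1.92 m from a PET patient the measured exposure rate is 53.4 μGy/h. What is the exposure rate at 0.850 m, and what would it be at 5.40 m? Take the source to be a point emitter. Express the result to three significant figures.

By the inverse-square law,
At 0.850 m: (1.92/0.850)² = 5.102, so 53.4 × 5.102 = 272.4 μGy/h
At 5.40 m: (0.850/5.40)² = 0.02478, so 272.4 × 0.02478 = 6.750 μGy/h.

272 μGy/h; 6.75 μGy/h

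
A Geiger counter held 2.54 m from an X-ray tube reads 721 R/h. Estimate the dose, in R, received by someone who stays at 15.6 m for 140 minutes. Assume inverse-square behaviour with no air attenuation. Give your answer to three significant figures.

44.6 R

By the inverse-square law, rate at 15.6 m:
721 × (2.54/15.6)² = 721 × 0.02651 = 19.11 R/h.
Dose = rate × time = 19.11 R/h × 2.333 h = 44.58 R.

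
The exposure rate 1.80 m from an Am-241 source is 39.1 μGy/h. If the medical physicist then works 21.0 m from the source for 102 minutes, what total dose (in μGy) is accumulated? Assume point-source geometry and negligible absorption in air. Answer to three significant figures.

Intensity scales as (d₁/d₂)², so rate at 21.0 m:
39.1 × (1.80/21.0)² = 39.1 × 0.007347 = 0.2873 μGy/h.
Dose = rate × time = 0.2873 μGy/h × 1.700 h = 0.4884 μGy.

0.488 μGy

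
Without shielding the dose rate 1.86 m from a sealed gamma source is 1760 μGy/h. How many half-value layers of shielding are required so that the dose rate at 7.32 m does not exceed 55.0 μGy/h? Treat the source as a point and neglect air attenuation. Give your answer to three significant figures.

1.05 half-value layers

At 7.32 m, distance alone gives (1.86/7.32)² = 0.06457, so 1760 × 0.06457 = 113.6 μGy/h.
Further attenuation needed: 113.6/55.0 = 2.065.
n = log₂(2.065) = 1.046 half-value layers.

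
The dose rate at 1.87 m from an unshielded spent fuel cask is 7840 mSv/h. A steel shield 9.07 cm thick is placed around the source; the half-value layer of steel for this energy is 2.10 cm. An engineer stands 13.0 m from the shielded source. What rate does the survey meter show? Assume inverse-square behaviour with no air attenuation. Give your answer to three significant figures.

Distance alone: (1.87/13.0)² = 0.02069, so 7840 × 0.02069 = 162.2 mSv/h.
Shield: 9.07/2.10 = 4.319 half-value layers → attenuation 2^(−4.319) = 0.05010.
Combined: 162.2 × 0.05010 = 8.126 mSv/h.

8.13 mSv/h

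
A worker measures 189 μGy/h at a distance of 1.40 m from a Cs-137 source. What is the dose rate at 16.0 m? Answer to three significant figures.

1.45 μGy/h

By the inverse-square law, the rate at 16.0 m is
(1.40/16.0)² = 0.007656, so 189 × 0.007656 = 1.447 μGy/h.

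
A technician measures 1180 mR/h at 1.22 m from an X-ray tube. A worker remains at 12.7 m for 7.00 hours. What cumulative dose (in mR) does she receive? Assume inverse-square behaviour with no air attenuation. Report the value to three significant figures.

Applying the 1/r² law, rate at 12.7 m:
1180 × (1.22/12.7)² = 1180 × 0.009228 = 10.89 mR/h.
Dose = rate × time = 10.89 mR/h × 7.000 h = 76.23 mR.

76.2 mR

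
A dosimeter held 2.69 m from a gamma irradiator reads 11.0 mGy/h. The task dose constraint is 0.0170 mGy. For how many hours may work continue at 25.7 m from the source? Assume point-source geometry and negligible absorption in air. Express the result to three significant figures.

0.141 h

By the inverse-square law, rate at 25.7 m:
(2.69/25.7)² = 0.01096, so 11.0 × 0.01096 = 0.1206 mGy/h.
Stay time = 0.0170 mGy ÷ 0.1206 mGy/h = 0.1410 h.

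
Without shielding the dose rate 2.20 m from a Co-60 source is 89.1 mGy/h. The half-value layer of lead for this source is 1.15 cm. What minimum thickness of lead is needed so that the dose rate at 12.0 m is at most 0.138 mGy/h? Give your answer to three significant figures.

At 12.0 m, distance alone gives 89.1 × (2.20/12.0)² = 89.1 × 0.03361 = 2.995 mGy/h.
Further attenuation needed: 2.995/0.138 = 21.70.
n = log₂(21.70) = 4.440 half-value layers.
Thickness = 4.440 × 1.15 cm = 5.106 cm.

5.11 cm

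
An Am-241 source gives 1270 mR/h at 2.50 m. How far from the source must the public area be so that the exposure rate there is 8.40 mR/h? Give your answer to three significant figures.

30.7 m

Using I₁d₁² = I₂d₂², d₂ = d₁·√(I₁/I₂).
I₁/I₂ = 1270/8.40 = 151.2, so d₂ = 2.50 × √151.2 = 30.74 m.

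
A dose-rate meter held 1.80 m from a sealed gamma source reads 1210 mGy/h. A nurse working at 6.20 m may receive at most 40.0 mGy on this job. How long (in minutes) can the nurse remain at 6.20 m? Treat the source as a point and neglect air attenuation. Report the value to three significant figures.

Using I₁d₁² = I₂d₂², rate at 6.20 m:
(1.80/6.20)² = 0.08429, so 1210 × 0.08429 = 102.0 mGy/h.
Stay time = 40.0 mGy ÷ 102.0 mGy/h = 0.3922 h = 23.53 min.

23.5 min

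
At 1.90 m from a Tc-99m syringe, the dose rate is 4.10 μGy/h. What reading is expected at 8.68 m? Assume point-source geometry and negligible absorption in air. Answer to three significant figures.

0.196 μGy/h

Using I₁d₁² = I₂d₂², the rate at 8.68 m is
4.10 × (1.90/8.68)² = 4.10 × 0.04791 = 0.1964 μGy/h.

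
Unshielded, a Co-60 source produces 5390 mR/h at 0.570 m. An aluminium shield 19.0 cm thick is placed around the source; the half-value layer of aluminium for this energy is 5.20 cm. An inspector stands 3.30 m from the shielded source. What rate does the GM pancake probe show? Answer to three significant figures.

Distance alone: 5390 × (0.570/3.30)² = 5390 × 0.02983 = 160.8 mR/h.
Shield: 19.0/5.20 = 3.654 half-value layers → attenuation 2^(−3.654) = 0.07944.
Combined: 160.8 × 0.07944 = 12.77 mR/h.

12.8 mR/h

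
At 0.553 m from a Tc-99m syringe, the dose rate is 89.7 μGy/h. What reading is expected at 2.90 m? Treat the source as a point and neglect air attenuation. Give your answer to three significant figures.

Applying the 1/r² law, the rate at 2.90 m is
(0.553/2.90)² = 0.03636, so 89.7 × 0.03636 = 3.261 μGy/h.

3.26 μGy/h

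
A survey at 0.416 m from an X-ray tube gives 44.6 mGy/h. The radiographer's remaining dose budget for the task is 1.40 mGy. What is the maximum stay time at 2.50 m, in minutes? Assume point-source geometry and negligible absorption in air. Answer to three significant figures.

68.0 min

By the inverse-square law, rate at 2.50 m:
44.6 × (0.416/2.50)² = 44.6 × 0.02769 = 1.235 mGy/h.
Stay time = 1.40 mGy ÷ 1.235 mGy/h = 1.134 h = 68.04 min.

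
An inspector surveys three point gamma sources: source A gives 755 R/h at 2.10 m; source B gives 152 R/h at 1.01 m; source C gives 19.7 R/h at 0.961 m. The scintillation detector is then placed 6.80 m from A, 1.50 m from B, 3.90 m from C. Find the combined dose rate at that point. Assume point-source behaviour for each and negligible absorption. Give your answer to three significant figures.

By superposition, sum each source's inverse-square contribution:
A: 755 × (2.10/6.80)² = 72.01 R/h
B: 152 × (1.01/1.50)² = 68.91 R/h
C: 19.7 × (0.961/3.90)² = 1.196 R/h
Total = 72.01 + 68.91 + 1.196 = 142.1 R/h.

142 R/h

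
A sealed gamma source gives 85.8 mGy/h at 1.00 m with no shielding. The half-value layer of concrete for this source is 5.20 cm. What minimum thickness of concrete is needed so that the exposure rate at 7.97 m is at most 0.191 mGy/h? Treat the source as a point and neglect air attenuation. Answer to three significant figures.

At 7.97 m, distance alone gives 85.8 × (1.00/7.97)² = 85.8 × 0.01574 = 1.350 mGy/h.
Further attenuation needed: 1.350/0.191 = 7.068.
n = log₂(7.068) = 2.821 half-value layers.
Thickness = 2.821 × 5.20 cm = 14.67 cm.

14.7 cm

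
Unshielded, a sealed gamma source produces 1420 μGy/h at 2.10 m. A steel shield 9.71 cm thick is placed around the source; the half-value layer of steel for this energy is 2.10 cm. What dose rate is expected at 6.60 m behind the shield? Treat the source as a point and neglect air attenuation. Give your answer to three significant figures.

5.83 μGy/h

Distance alone: (2.10/6.60)² = 0.1012, so 1420 × 0.1012 = 143.7 μGy/h.
Shield: 9.71/2.10 = 4.624 half-value layers → attenuation 2^(−4.624) = 0.04055.
Combined: 143.7 × 0.04055 = 5.827 μGy/h.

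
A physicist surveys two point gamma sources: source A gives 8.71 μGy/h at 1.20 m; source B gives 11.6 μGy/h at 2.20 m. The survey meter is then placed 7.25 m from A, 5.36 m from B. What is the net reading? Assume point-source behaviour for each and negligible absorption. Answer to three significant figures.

By superposition, sum each source's inverse-square contribution:
A: 8.71 × (1.20/7.25)² = 0.2386 μGy/h
B: 11.6 × (2.20/5.36)² = 1.954 μGy/h
Total = 0.2386 + 1.954 = 2.193 μGy/h.

2.19 μGy/h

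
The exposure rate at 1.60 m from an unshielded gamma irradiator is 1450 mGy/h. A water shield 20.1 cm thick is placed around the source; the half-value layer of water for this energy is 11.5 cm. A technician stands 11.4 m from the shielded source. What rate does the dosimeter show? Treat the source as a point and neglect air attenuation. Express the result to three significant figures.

8.50 mGy/h

Distance alone: (1.60/11.4)² = 0.01970, so 1450 × 0.01970 = 28.56 mGy/h.
Shield: 20.1/11.5 = 1.748 half-value layers → attenuation 2^(−1.748) = 0.2977.
Combined: 28.56 × 0.2977 = 8.502 mGy/h.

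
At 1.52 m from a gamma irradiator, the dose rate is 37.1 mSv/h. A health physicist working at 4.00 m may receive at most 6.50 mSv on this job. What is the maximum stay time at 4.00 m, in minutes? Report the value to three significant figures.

72.8 min

Since intensity falls as 1/r², rate at 4.00 m:
(1.52/4.00)² = 0.1444, so 37.1 × 0.1444 = 5.357 mSv/h.
Stay time = 6.50 mSv ÷ 5.357 mSv/h = 1.213 h = 72.78 min.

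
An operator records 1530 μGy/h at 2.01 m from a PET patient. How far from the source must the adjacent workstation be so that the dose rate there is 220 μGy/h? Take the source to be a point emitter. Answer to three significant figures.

Using I₁d₁² = I₂d₂², d₂ = d₁·√(I₁/I₂).
I₁/I₂ = 1530/220 = 6.955, so d₂ = 2.01 × √6.955 = 5.301 m.

5.30 m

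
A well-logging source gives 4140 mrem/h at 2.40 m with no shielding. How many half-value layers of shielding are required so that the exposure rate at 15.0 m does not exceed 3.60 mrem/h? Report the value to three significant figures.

At 15.0 m, distance alone gives (2.40/15.0)² = 0.02560, so 4140 × 0.02560 = 106.0 mrem/h.
Further attenuation needed: 106.0/3.60 = 29.44.
n = log₂(29.44) = 4.880 half-value layers.

4.88 half-value layers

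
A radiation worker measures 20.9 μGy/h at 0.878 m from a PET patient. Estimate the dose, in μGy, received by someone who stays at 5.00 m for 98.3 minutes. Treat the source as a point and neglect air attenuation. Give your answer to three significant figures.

Since intensity falls as 1/r², rate at 5.00 m:
(0.878/5.00)² = 0.03084, so 20.9 × 0.03084 = 0.6446 μGy/h.
Dose = rate × time = 0.6446 μGy/h × 1.638 h = 1.056 μGy.

1.06 μGy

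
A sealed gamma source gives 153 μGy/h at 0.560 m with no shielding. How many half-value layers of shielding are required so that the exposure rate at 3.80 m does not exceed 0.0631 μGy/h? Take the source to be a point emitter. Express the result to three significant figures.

5.72 half-value layers

At 3.80 m, distance alone gives 153 × (0.560/3.80)² = 153 × 0.02172 = 3.323 μGy/h.
Further attenuation needed: 3.323/0.0631 = 52.66.
n = log₂(52.66) = 5.719 half-value layers.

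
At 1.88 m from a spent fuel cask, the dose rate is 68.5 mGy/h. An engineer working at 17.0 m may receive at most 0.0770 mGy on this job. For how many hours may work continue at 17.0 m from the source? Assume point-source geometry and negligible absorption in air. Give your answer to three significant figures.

0.0919 h

Using I₁d₁² = I₂d₂², rate at 17.0 m:
(1.88/17.0)² = 0.01223, so 68.5 × 0.01223 = 0.8378 mGy/h.
Stay time = 0.0770 mGy ÷ 0.8378 mGy/h = 0.09191 h.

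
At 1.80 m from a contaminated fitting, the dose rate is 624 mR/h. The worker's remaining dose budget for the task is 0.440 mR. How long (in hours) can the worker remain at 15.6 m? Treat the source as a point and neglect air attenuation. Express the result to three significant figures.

0.0530 h

Applying the 1/r² law, rate at 15.6 m:
624 × (1.80/15.6)² = 624 × 0.01331 = 8.305 mR/h.
Stay time = 0.440 mR ÷ 8.305 mR/h = 0.05298 h.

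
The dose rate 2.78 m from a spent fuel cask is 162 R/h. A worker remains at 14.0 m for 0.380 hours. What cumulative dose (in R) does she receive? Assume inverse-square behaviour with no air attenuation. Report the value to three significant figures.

Intensity scales as (d₁/d₂)², so rate at 14.0 m:
(2.78/14.0)² = 0.03943, so 162 × 0.03943 = 6.388 R/h.
Dose = rate × time = 6.388 R/h × 0.3800 h = 2.427 R.

2.43 R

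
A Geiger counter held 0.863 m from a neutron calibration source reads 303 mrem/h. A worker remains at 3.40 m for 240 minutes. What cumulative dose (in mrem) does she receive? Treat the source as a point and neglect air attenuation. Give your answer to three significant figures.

Intensity scales as (d₁/d₂)², so rate at 3.40 m:
303 × (0.863/3.40)² = 303 × 0.06443 = 19.52 mrem/h.
Dose = rate × time = 19.52 mrem/h × 4.000 h = 78.08 mrem.

78.1 mrem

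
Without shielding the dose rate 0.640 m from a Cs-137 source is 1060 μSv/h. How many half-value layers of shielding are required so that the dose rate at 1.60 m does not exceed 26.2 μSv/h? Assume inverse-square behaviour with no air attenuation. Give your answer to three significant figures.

2.69 half-value layers

At 1.60 m, distance alone gives 1060 × (0.640/1.60)² = 1060 × 0.1600 = 169.6 μSv/h.
Further attenuation needed: 169.6/26.2 = 6.473.
n = log₂(6.473) = 2.694 half-value layers.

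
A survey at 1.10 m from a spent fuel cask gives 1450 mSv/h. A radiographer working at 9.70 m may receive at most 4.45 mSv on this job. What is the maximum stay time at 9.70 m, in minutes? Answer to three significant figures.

14.3 min

By the inverse-square law, rate at 9.70 m:
(1.10/9.70)² = 0.01286, so 1450 × 0.01286 = 18.65 mSv/h.
Stay time = 4.45 mSv ÷ 18.65 mSv/h = 0.2386 h = 14.32 min.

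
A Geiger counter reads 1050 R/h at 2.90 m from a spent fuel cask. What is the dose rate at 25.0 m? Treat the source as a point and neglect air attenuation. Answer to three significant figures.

Since intensity falls as 1/r², the rate at 25.0 m is
1050 × (2.90/25.0)² = 1050 × 0.01346 = 14.13 R/h.

14.1 R/h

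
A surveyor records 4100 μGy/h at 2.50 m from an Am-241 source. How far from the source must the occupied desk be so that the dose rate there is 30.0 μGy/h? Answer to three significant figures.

Since intensity falls as 1/r², d₂ = d₁·√(I₁/I₂).
I₁/I₂ = 4100/30.0 = 136.7, so d₂ = 2.50 × √136.7 = 29.23 m.

29.2 m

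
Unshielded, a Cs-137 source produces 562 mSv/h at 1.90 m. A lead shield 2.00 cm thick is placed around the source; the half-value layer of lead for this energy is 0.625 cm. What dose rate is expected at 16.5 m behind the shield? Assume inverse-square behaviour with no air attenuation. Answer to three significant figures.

Distance alone: (1.90/16.5)² = 0.01326, so 562 × 0.01326 = 7.452 mSv/h.
Shield: 2.00/0.625 = 3.200 half-value layers → attenuation 2^(−3.200) = 0.1088.
Combined: 7.452 × 0.1088 = 0.8108 mSv/h.

0.811 mSv/h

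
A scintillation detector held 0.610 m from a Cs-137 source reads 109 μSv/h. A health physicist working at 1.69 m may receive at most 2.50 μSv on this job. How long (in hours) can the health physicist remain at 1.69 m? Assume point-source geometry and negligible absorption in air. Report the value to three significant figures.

0.176 h

Intensity scales as (d₁/d₂)², so rate at 1.69 m:
109 × (0.610/1.69)² = 109 × 0.1303 = 14.20 μSv/h.
Stay time = 2.50 μSv ÷ 14.20 μSv/h = 0.1761 h.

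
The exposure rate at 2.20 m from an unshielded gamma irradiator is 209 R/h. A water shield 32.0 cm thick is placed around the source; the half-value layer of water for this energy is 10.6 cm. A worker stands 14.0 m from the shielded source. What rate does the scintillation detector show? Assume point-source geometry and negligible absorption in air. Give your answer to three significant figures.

Distance alone: 209 × (2.20/14.0)² = 209 × 0.02469 = 5.160 R/h.
Shield: 32.0/10.6 = 3.019 half-value layers → attenuation 2^(−3.019) = 0.1234.
Combined: 5.160 × 0.1234 = 0.6367 R/h.

0.637 R/h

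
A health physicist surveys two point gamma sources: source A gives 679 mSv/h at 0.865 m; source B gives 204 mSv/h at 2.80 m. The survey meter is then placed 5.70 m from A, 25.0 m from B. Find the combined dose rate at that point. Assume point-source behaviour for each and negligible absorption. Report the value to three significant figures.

Each source contributes Iᵢ·(dᵢ/rᵢ)²; contributions add.
A: 679 × (0.865/5.70)² = 15.64 mSv/h
B: 204 × (2.80/25.0)² = 2.559 mSv/h
Total = 15.64 + 2.559 = 18.20 mSv/h.

18.2 mSv/h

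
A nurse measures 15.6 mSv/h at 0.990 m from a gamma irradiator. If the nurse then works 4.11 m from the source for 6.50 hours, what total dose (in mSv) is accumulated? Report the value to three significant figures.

By the inverse-square law, rate at 4.11 m:
15.6 × (0.990/4.11)² = 15.6 × 0.05802 = 0.9051 mSv/h.
Dose = rate × time = 0.9051 mSv/h × 6.500 h = 5.883 mSv.

5.88 mSv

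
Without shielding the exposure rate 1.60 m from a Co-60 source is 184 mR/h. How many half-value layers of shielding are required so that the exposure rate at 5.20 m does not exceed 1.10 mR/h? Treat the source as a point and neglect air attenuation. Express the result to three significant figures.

At 5.20 m, distance alone gives (1.60/5.20)² = 0.09467, so 184 × 0.09467 = 17.42 mR/h.
Further attenuation needed: 17.42/1.10 = 15.84.
n = log₂(15.84) = 3.986 half-value layers.

3.99 half-value layers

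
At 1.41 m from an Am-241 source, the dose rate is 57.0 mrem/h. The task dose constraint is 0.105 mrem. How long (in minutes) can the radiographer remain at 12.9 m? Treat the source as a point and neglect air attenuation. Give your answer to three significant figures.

9.25 min

Intensity scales as (d₁/d₂)², so rate at 12.9 m:
(1.41/12.9)² = 0.01195, so 57.0 × 0.01195 = 0.6812 mrem/h.
Stay time = 0.105 mrem ÷ 0.6812 mrem/h = 0.1541 h = 9.246 min.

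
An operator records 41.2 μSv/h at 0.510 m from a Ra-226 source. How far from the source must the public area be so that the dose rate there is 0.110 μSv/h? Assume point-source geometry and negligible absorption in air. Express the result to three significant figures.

9.87 m

Intensity scales as (d₁/d₂)², so d₂ = d₁·√(I₁/I₂).
I₁/I₂ = 41.2/0.110 = 374.5, so d₂ = 0.510 × √374.5 = 9.870 m.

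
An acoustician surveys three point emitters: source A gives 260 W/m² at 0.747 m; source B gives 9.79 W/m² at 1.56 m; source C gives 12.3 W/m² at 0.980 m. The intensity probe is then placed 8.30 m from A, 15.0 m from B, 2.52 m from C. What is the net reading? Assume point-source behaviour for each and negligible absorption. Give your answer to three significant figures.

4.07 W/m²

Each source contributes Iᵢ·(dᵢ/rᵢ)²; contributions add.
A: 260 × (0.747/8.30)² = 2.106 W/m²
B: 9.79 × (1.56/15.0)² = 0.1059 W/m²
C: 12.3 × (0.980/2.52)² = 1.860 W/m²
Total = 2.106 + 0.1059 + 1.860 = 4.072 W/m².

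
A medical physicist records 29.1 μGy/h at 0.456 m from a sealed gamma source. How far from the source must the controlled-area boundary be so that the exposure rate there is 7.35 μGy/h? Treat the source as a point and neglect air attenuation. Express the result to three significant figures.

Applying the 1/r² law, d₂ = d₁·√(I₁/I₂).
I₁/I₂ = 29.1/7.35 = 3.959, so d₂ = 0.456 × √3.959 = 0.9073 m.

0.907 m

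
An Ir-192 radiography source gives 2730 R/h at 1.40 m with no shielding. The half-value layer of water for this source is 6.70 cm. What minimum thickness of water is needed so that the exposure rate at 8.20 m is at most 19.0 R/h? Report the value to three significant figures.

At 8.20 m, distance alone gives 2730 × (1.40/8.20)² = 2730 × 0.02915 = 79.58 R/h.
Further attenuation needed: 79.58/19.0 = 4.188.
n = log₂(4.188) = 2.066 half-value layers.
Thickness = 2.066 × 6.70 cm = 13.84 cm.

13.8 cm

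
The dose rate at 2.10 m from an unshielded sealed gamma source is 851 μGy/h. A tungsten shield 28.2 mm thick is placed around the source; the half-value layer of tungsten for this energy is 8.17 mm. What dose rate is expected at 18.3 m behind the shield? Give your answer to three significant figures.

1.02 μGy/h

Distance alone: 851 × (2.10/18.3)² = 851 × 0.01317 = 11.21 μGy/h.
Shield: 28.2/8.17 = 3.452 half-value layers → attenuation 2^(−3.452) = 0.09138.
Combined: 11.21 × 0.09138 = 1.024 μGy/h.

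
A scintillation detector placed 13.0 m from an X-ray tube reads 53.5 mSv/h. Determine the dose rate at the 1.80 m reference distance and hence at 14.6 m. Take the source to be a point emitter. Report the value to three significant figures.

2790 mSv/h; 42.4 mSv/h

Applying the 1/r² law,
At 1.80 m: 53.5 × (13.0/1.80)² = 53.5 × 52.16 = 2791 mSv/h
At 14.6 m: 2791 × (1.80/14.6)² = 2791 × 0.01520 = 42.42 mSv/h.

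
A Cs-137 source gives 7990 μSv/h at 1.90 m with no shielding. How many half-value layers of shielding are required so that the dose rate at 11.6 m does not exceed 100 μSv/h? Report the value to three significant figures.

At 11.6 m, distance alone gives (1.90/11.6)² = 0.02683, so 7990 × 0.02683 = 214.4 μSv/h.
Further attenuation needed: 214.4/100 = 2.144.
n = log₂(2.144) = 1.100 half-value layers.

1.10 half-value layers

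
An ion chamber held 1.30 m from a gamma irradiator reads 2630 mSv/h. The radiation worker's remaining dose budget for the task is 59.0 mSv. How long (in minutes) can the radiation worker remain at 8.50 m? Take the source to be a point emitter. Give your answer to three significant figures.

57.5 min

By the inverse-square law, rate at 8.50 m:
2630 × (1.30/8.50)² = 2630 × 0.02339 = 61.52 mSv/h.
Stay time = 59.0 mSv ÷ 61.52 mSv/h = 0.9590 h = 57.54 min.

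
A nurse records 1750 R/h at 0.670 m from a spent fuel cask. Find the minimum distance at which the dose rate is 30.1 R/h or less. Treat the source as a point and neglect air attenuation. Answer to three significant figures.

5.11 m

Applying the 1/r² law, d₂ = d₁·√(I₁/I₂).
I₁/I₂ = 1750/30.1 = 58.14, so d₂ = 0.670 × √58.14 = 5.109 m.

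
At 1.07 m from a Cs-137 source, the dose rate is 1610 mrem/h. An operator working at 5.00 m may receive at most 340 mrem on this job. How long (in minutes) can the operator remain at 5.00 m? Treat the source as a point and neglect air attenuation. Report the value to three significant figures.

277 min

Applying the 1/r² law, rate at 5.00 m:
1610 × (1.07/5.00)² = 1610 × 0.04580 = 73.74 mrem/h.
Stay time = 340 mrem ÷ 73.74 mrem/h = 4.611 h = 276.7 min.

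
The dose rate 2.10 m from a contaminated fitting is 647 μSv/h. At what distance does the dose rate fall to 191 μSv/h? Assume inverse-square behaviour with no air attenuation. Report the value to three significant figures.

Using I₁d₁² = I₂d₂², d₂ = d₁·√(I₁/I₂).
I₁/I₂ = 647/191 = 3.387, so d₂ = 2.10 × √3.387 = 3.865 m.

3.87 m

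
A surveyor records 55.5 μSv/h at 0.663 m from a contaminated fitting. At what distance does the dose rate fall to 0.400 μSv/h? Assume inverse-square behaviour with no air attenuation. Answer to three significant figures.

Using I₁d₁² = I₂d₂², d₂ = d₁·√(I₁/I₂).
I₁/I₂ = 55.5/0.400 = 138.8, so d₂ = 0.663 × √138.8 = 7.811 m.

7.81 m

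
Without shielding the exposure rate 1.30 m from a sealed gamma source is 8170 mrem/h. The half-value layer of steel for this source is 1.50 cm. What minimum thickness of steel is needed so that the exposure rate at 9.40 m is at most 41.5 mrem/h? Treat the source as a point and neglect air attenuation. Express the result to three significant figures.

2.87 cm

At 9.40 m, distance alone gives 8170 × (1.30/9.40)² = 8170 × 0.01913 = 156.3 mrem/h.
Further attenuation needed: 156.3/41.5 = 3.766.
n = log₂(3.766) = 1.913 half-value layers.
Thickness = 1.913 × 1.50 cm = 2.869 cm.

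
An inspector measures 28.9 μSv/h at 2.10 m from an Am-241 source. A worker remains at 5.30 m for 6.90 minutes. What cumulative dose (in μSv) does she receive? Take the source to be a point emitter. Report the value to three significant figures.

Intensity scales as (d₁/d₂)², so rate at 5.30 m:
(2.10/5.30)² = 0.1570, so 28.9 × 0.1570 = 4.537 μSv/h.
Dose = rate × time = 4.537 μSv/h × 0.1150 h = 0.5218 μSv.

0.522 μSv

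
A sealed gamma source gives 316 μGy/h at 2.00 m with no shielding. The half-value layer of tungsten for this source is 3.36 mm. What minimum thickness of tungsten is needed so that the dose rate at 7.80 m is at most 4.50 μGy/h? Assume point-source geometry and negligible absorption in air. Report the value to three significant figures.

7.42 mm

At 7.80 m, distance alone gives 316 × (2.00/7.80)² = 316 × 0.06575 = 20.78 μGy/h.
Further attenuation needed: 20.78/4.50 = 4.618.
n = log₂(4.618) = 2.207 half-value layers.
Thickness = 2.207 × 3.36 mm = 7.416 mm.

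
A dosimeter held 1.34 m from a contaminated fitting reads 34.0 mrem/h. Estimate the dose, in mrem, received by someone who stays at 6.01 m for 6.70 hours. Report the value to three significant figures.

11.3 mrem

Using I₁d₁² = I₂d₂², rate at 6.01 m:
(1.34/6.01)² = 0.04971, so 34.0 × 0.04971 = 1.690 mrem/h.
Dose = rate × time = 1.690 mrem/h × 6.700 h = 11.32 mrem.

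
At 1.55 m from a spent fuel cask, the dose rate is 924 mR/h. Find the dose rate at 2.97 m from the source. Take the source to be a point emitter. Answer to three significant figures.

By the inverse-square law, the rate at 2.97 m is
924 × (1.55/2.97)² = 924 × 0.2724 = 251.7 mR/h.

252 mR/h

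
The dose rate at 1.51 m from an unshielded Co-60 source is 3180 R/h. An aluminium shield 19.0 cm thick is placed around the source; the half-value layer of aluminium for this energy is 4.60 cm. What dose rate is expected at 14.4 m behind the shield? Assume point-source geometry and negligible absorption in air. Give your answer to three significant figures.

Distance alone: (1.51/14.4)² = 0.01100, so 3180 × 0.01100 = 34.98 R/h.
Shield: 19.0/4.60 = 4.130 half-value layers → attenuation 2^(−4.130) = 0.05711.
Combined: 34.98 × 0.05711 = 1.998 R/h.

2.00 R/h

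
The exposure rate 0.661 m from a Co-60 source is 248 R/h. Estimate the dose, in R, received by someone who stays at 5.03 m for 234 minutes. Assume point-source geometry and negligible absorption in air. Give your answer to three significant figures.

16.7 R

Intensity scales as (d₁/d₂)², so rate at 5.03 m:
(0.661/5.03)² = 0.01727, so 248 × 0.01727 = 4.283 R/h.
Dose = rate × time = 4.283 R/h × 3.900 h = 16.70 R.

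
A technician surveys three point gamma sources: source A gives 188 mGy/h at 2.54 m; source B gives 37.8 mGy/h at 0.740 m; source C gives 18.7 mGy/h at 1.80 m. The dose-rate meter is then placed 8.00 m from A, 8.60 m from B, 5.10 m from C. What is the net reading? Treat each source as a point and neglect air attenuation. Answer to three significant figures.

21.6 mGy/h

By superposition, sum each source's inverse-square contribution:
A: 188 × (2.54/8.00)² = 18.95 mGy/h
B: 37.8 × (0.740/8.60)² = 0.2799 mGy/h
C: 18.7 × (1.80/5.10)² = 2.329 mGy/h
Total = 18.95 + 0.2799 + 2.329 = 21.56 mGy/h.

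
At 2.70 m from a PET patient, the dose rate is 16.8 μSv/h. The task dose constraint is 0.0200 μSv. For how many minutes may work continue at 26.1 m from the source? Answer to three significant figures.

6.67 min

Intensity scales as (d₁/d₂)², so rate at 26.1 m:
(2.70/26.1)² = 0.01070, so 16.8 × 0.01070 = 0.1798 μSv/h.
Stay time = 0.0200 μSv ÷ 0.1798 μSv/h = 0.1112 h = 6.672 min.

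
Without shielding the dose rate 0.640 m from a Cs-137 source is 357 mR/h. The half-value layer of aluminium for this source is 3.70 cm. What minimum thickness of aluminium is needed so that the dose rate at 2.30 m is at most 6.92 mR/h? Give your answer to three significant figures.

7.39 cm

At 2.30 m, distance alone gives (0.640/2.30)² = 0.07743, so 357 × 0.07743 = 27.64 mR/h.
Further attenuation needed: 27.64/6.92 = 3.994.
n = log₂(3.994) = 1.998 half-value layers.
Thickness = 1.998 × 3.70 cm = 7.393 cm.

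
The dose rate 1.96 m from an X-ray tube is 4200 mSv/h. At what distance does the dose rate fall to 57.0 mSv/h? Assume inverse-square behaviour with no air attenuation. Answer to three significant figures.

16.8 m

Intensity scales as (d₁/d₂)², so d₂ = d₁·√(I₁/I₂).
I₁/I₂ = 4200/57.0 = 73.68, so d₂ = 1.96 × √73.68 = 16.82 m.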